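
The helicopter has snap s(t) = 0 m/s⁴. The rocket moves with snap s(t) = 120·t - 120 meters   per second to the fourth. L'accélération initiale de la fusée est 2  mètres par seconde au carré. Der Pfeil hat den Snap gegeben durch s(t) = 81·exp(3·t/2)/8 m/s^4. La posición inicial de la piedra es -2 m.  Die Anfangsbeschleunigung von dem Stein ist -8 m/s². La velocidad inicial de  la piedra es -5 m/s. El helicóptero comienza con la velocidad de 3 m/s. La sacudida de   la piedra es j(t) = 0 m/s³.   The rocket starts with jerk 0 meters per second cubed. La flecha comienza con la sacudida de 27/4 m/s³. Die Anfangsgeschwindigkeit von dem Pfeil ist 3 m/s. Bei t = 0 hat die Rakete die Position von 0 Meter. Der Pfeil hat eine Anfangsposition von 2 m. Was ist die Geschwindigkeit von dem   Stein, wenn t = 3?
Um dies zu lösen, müssen wir 2 Integrale unserer Gleichung für den Ruck j(t) = 0 finden. Mit ∫j(t)dt und Anwendung von a(0) = -8, finden wir a(t) = -8. Das Integral von der Beschleunigung ist die Geschwindigkeit. Mit v(0) = -5 erhalten wir v(t) = -8·t - 5. Mit v(t) = -8·t - 5 und Einsetzen von t = 3, finden wir v = -29.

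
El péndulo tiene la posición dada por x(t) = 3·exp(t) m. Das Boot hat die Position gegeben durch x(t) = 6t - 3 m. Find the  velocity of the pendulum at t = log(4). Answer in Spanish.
Partiendo de la posición x(t) = 3·exp(t), tomamos 1 derivada. Tomando d/dt de x(t), encontramos v(t) = 3·exp(t). Tenemos la velocidad v(t) = 3·exp(t). Sustituyendo t = log(4): v(log(4)) = 12.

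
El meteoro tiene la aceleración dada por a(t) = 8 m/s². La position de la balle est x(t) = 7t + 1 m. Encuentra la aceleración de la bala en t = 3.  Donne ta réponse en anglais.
Starting from position x(t) = 7·t + 1, we take 2 derivatives. The derivative of position gives velocity: v(t) = 7. Differentiating velocity, we get acceleration: a(t) = 0. From the given acceleration equation a(t) = 0, we substitute t = 3 to get a = 0.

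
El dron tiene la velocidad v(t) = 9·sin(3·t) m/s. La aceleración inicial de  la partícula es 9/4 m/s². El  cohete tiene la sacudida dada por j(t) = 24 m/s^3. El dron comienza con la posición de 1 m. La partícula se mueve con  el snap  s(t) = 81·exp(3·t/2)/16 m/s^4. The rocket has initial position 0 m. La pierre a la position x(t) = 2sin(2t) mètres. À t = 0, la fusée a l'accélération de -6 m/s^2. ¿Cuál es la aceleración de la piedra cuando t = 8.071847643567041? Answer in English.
We must differentiate our position equation x(t) = 2·sin(2·t) 2 times. The derivative of position gives velocity: v(t) = 4·cos(2·t). Differentiating velocity, we get acceleration: a(t) = -8·sin(2·t). From the given acceleration equation a(t) = -8·sin(2·t), we substitute t = 8.071847643567041 to get a = 3.37659307735932.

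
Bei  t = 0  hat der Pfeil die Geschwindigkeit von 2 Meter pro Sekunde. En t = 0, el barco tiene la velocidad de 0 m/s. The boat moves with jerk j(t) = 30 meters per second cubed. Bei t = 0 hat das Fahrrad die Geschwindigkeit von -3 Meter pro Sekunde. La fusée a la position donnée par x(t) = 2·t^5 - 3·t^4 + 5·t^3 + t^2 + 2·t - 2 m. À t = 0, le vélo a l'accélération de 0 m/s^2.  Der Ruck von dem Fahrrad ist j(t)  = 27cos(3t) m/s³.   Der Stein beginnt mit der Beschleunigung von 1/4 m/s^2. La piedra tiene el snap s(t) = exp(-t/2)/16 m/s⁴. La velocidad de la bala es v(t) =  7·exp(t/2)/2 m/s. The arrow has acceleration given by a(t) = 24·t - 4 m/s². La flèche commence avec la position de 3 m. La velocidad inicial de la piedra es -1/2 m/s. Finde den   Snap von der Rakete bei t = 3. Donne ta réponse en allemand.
Wir müssen unsere Gleichung für die Position x(t) = 2·t^5 - 3·t^4 + 5·t^3 + t^2 + 2·t - 2 4-mal ableiten. Durch Ableiten von der Position erhalten wir die Geschwindigkeit: v(t) = 10·t^4 - 12·t^3 + 15·t^2 + 2·t + 2. Die Ableitung von der Geschwindigkeit ergibt die Beschleunigung: a(t) = 40·t^3 - 36·t^2 + 30·t + 2. Durch Ableiten von der Beschleunigung erhalten wir den Ruck: j(t) = 120·t^2 - 72·t + 30. Durch Ableiten von dem Ruck erhalten wir den Snap: s(t) = 240·t - 72. Aus der Gleichung für den Snap s(t) = 240·t - 72, setzen wir t = 3 ein und erhalten s = 648.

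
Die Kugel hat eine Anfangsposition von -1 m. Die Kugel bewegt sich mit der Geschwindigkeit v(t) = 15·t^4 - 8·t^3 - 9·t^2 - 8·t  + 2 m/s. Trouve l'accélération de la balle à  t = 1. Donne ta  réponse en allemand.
Wir müssen unsere Gleichung für die Geschwindigkeit v(t) = 15·t^4 - 8·t^3 - 9·t^2 - 8·t + 2 1-mal ableiten. Durch Ableiten von der Geschwindigkeit erhalten wir die Beschleunigung: a(t) = 60·t^3 - 24·t^2 - 18·t - 8. Mit a(t) = 60·t^3 - 24·t^2 - 18·t - 8 und Einsetzen von t = 1, finden wir a = 10.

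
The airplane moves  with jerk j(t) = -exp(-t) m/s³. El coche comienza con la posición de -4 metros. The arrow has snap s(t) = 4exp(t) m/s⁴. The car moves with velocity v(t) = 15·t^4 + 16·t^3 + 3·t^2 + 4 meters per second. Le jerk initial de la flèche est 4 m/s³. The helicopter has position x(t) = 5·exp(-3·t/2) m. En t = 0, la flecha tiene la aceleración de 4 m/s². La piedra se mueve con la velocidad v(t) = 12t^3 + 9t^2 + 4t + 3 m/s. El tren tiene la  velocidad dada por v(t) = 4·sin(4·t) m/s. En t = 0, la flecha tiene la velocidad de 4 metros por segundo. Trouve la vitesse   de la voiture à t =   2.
Nous avons la vitesse v(t) = 15·t^4 + 16·t^3 + 3·t^2 + 4. En substituant t = 2: v(2) = 384.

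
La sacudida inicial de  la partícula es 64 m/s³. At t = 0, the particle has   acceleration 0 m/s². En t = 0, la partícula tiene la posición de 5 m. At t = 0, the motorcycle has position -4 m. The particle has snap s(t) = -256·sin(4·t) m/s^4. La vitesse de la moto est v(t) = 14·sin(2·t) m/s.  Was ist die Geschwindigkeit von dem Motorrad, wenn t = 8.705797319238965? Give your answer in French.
Nous avons la vitesse v(t) = 14·sin(2·t). En substituant t = 8.705797319238965: v(8.705797319238965) = -13.8766654728808.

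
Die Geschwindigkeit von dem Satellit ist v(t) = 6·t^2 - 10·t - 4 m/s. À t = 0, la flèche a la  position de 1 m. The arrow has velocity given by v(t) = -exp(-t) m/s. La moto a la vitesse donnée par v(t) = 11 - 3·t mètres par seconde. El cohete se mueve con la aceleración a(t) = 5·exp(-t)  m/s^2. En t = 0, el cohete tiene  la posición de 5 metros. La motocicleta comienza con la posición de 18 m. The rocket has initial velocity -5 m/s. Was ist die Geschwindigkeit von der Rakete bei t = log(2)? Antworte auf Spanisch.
Necesitamos integrar nuestra ecuación de la aceleración a(t) = 5·exp(-t) 1 vez. La integral de la aceleración es la velocidad. Usando v(0) = -5, obtenemos v(t) = -5·exp(-t). De la ecuación de la velocidad v(t) = -5·exp(-t), sustituimos t = log(2) para obtener v = -5/2.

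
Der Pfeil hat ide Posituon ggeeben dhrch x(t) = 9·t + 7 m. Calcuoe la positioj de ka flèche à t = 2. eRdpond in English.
We have position x(t) = 9·t + 7. Substituting t = 2: x(2) = 25.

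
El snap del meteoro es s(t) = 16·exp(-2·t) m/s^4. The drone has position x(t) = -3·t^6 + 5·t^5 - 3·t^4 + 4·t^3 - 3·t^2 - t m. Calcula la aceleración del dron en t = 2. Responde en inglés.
To solve this, we need to take 2 derivatives of our position equation x(t) = -3·t^6 + 5·t^5 - 3·t^4 + 4·t^3 - 3·t^2 - t. Taking d/dt of x(t), we find v(t) = -18·t^5 + 25·t^4 - 12·t^3 + 12·t^2 - 6·t - 1. The derivative of velocity gives acceleration: a(t) = -90·t^4 + 100·t^3 - 36·t^2 + 24·t - 6. From the given acceleration equation a(t) = -90·t^4 + 100·t^3 - 36·t^2 + 24·t - 6, we substitute t = 2 to get a = -742.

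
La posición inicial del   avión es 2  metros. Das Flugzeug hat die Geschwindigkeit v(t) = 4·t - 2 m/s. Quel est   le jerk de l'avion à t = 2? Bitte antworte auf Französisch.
Nous devons dériver notre équation de la vitesse v(t) = 4·t - 2 2 fois. En dérivant la vitesse, nous obtenons l'accélération: a(t) = 4. En prenant d/dt de a(t), nous trouvons j(t) = 0. En utilisant j(t) = 0 et en substituant t = 2, nous trouvons j = 0.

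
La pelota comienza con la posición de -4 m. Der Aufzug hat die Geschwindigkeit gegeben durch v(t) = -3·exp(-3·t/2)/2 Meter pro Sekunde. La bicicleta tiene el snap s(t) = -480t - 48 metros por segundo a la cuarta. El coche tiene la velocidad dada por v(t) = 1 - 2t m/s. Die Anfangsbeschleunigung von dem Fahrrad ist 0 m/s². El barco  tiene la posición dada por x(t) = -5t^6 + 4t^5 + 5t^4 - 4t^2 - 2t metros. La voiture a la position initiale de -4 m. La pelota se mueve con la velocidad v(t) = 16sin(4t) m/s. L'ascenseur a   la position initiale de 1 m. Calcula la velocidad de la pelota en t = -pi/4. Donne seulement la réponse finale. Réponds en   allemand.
Bei t = -pi/4, v = 0.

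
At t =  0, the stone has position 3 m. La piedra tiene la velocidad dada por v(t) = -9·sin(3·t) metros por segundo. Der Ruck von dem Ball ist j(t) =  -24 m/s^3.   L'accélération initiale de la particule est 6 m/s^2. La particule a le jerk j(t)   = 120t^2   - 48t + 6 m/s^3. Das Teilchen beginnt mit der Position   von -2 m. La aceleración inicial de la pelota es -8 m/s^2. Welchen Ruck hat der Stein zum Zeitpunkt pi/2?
Um dies zu lösen, müssen wir 2 Ableitungen unserer Gleichung für die Geschwindigkeit v(t) = -9·sin(3·t) nehmen. Durch Ableiten von der Geschwindigkeit erhalten wir die Beschleunigung: a(t) = -27·cos(3·t). Mit d/dt von a(t) finden wir j(t) = 81·sin(3·t). Wir haben den Ruck j(t) = 81·sin(3·t). Durch Einsetzen von t = pi/2: j(pi/2) = -81.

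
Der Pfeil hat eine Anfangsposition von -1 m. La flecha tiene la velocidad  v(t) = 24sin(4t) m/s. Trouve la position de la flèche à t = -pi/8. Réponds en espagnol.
Necesitamos integrar nuestra ecuación de la velocidad v(t) = 24·sin(4·t) 1 vez. Tomando ∫v(t)dt y aplicando x(0) = -1, encontramos x(t) = 5 - 6·cos(4·t). De la ecuación de la posición x(t) = 5 - 6·cos(4·t), sustituimos t = -pi/8 para obtener x = 5.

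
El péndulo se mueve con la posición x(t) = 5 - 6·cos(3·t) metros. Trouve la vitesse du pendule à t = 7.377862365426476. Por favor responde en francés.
Nous devons dériver notre équation de la position x(t) = 5 - 6·cos(3·t) 1 fois. En dérivant la position, nous obtenons la vitesse: v(t) = 18·sin(3·t). De l'équation de la vitesse v(t) = 18·sin(3·t), nous substituons t = 7.377862365426476 pour obtenir v = -2.55523248024275.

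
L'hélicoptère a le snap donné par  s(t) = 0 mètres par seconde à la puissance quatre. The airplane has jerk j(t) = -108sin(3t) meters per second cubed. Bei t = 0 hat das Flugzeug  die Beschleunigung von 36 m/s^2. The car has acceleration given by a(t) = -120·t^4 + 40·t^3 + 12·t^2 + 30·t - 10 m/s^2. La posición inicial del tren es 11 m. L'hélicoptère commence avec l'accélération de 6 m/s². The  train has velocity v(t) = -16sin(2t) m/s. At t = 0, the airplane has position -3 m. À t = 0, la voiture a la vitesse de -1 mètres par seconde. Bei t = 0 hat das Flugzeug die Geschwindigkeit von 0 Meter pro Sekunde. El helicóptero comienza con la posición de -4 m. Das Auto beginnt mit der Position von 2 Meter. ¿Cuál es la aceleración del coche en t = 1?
Tenemos la aceleración a(t) = -120·t^4 + 40·t^3 + 12·t^2 + 30·t - 10. Sustituyendo t = 1: a(1) = -48.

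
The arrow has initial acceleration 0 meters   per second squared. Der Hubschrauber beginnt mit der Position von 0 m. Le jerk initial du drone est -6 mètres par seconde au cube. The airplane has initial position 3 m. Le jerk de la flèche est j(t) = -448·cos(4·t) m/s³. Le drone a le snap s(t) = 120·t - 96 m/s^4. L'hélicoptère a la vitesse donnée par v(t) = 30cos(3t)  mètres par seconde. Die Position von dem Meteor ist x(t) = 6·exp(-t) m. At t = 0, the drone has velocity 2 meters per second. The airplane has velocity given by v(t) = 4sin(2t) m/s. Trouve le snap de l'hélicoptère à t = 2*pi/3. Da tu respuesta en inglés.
Starting from velocity v(t) = 30·cos(3·t), we take 3 derivatives. Taking d/dt of v(t), we find a(t) = -90·sin(3·t). The derivative of acceleration gives jerk: j(t) = -270·cos(3·t). Differentiating jerk, we get snap: s(t) = 810·sin(3·t). Using s(t) = 810·sin(3·t) and substituting t = 2*pi/3, we find s = 0.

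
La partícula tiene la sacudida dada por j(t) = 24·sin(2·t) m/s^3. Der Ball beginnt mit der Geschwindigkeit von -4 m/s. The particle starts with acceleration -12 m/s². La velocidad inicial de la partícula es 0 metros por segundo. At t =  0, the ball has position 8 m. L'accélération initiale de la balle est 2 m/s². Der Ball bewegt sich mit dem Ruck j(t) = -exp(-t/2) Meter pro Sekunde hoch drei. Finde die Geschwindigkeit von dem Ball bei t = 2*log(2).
Wir müssen das Integral unserer Gleichung für den Ruck j(t) = -exp(-t/2) 2-mal finden. Durch Integration von dem Ruck und Verwendung der Anfangsbedingung a(0) = 2, erhalten wir a(t) = 2·exp(-t/2). Das Integral von der Beschleunigung ist die Geschwindigkeit. Mit v(0) = -4 erhalten wir v(t) = -4·exp(-t/2). Aus der Gleichung für die Geschwindigkeit v(t) = -4·exp(-t/2), setzen wir t = 2*log(2) ein und erhalten v = -2.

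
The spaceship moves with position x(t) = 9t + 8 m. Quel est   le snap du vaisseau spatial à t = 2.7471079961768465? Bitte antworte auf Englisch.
To solve this, we need to take 4 derivatives of our position equation x(t) = 9·t + 8. Differentiating position, we get velocity: v(t) = 9. The derivative of velocity gives acceleration: a(t) = 0. Differentiating acceleration, we get jerk: j(t) = 0. The derivative of jerk gives snap: s(t) = 0. Using s(t) = 0 and substituting t = 2.7471079961768465, we find s = 0.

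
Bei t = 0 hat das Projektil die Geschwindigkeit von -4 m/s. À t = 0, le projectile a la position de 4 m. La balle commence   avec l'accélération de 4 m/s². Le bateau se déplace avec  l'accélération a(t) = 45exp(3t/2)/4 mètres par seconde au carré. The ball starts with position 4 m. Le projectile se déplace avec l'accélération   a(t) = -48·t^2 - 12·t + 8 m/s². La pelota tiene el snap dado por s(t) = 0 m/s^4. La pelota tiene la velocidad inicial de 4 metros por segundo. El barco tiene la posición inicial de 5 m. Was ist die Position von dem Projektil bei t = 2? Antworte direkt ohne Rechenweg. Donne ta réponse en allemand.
Die Position bei t = 2 ist x = -68.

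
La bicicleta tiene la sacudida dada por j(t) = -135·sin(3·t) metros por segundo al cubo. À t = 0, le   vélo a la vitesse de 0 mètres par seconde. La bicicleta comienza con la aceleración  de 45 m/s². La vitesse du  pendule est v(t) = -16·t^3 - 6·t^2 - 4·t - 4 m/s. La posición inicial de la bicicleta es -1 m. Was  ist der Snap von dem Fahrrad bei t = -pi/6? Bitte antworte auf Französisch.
En partant du jerk j(t) = -135·sin(3·t), nous prenons 1 dérivée. La dérivée du jerk donne le snap: s(t) = -405·cos(3·t). Nous avons le snap s(t) = -405·cos(3·t). En substituant t = -pi/6: s(-pi/6) = 0.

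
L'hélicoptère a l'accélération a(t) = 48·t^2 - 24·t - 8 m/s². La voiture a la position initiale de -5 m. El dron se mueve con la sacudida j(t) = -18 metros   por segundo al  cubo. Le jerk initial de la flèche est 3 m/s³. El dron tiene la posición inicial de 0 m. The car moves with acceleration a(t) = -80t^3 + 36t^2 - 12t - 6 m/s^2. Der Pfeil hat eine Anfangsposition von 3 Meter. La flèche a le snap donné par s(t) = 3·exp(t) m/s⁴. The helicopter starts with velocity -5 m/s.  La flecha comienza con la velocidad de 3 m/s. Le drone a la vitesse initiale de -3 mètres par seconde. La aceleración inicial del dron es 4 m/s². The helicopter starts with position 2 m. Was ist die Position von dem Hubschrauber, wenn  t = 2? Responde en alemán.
Wir müssen das Integral unserer Gleichung für die Beschleunigung a(t) = 48·t^2 - 24·t - 8 2-mal finden. Das Integral von der Beschleunigung, mit v(0) = -5, ergibt die Geschwindigkeit: v(t) = 16·t^3 - 12·t^2 - 8·t - 5. Mit ∫v(t)dt und Anwendung von x(0) = 2, finden wir x(t) = 4·t^4 - 4·t^3 - 4·t^2 - 5·t + 2. Mit x(t) = 4·t^4 - 4·t^3 - 4·t^2 - 5·t + 2 und Einsetzen von t = 2, finden wir x = 8.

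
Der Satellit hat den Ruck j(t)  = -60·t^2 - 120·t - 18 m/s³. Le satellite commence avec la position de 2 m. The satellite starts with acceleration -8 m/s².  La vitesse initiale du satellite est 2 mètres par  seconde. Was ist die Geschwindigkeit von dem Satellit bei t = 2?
Um dies zu lösen, müssen wir 2 Stammfunktionen unserer Gleichung für den Ruck j(t) = -60·t^2 - 120·t - 18 finden. Mit ∫j(t)dt und Anwendung von a(0) = -8, finden wir a(t) = -20·t^3 - 60·t^2 - 18·t - 8. Die Stammfunktion von der Beschleunigung ist die Geschwindigkeit. Mit v(0) = 2 erhalten wir v(t) = -5·t^4 - 20·t^3 - 9·t^2 - 8·t + 2. Aus der Gleichung für die Geschwindigkeit v(t) = -5·t^4 - 20·t^3 - 9·t^2 - 8·t + 2, setzen wir t = 2 ein und erhalten v = -290.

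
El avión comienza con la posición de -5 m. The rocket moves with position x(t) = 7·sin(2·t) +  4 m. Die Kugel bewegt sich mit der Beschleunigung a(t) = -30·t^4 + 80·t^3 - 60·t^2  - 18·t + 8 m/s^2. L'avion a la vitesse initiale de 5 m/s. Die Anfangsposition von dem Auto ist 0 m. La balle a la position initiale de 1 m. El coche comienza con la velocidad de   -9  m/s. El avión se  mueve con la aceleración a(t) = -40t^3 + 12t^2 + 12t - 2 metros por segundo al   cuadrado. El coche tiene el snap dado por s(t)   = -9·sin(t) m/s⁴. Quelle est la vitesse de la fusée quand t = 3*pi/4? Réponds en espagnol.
Partiendo de la posición x(t) = 7·sin(2·t) + 4, tomamos 1 derivada. La derivada de la posición da la velocidad: v(t) = 14·cos(2·t). Usando v(t) = 14·cos(2·t) y sustituyendo t = 3*pi/4, encontramos v = 0.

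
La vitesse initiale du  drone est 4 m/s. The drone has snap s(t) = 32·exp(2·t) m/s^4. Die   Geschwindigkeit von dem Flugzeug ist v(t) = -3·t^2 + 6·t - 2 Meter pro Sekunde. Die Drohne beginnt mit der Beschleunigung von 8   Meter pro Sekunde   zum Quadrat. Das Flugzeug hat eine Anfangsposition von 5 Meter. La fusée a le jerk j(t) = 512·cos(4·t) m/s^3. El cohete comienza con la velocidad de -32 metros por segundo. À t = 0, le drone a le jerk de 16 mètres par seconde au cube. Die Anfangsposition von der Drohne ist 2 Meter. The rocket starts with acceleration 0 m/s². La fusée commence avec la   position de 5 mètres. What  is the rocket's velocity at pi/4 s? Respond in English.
To solve this, we need to take 2 integrals of our jerk equation j(t) = 512·cos(4·t). Integrating jerk and using the initial condition a(0) = 0, we get a(t) = 128·sin(4·t). The antiderivative of acceleration, with v(0) = -32, gives velocity: v(t) = -32·cos(4·t). Using v(t) = -32·cos(4·t) and substituting t = pi/4, we find v = 32.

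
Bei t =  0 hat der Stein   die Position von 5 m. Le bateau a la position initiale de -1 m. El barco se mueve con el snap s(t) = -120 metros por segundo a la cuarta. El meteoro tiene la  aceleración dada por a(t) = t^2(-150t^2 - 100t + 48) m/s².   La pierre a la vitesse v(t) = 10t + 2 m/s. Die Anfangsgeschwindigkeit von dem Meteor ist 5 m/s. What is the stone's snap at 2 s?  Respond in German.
Wir müssen unsere Gleichung für die Geschwindigkeit v(t) = 10·t + 2 3-mal ableiten. Durch Ableiten von der Geschwindigkeit erhalten wir die Beschleunigung: a(t) = 10. Mit d/dt von a(t) finden wir j(t) = 0. Die Ableitung von dem Ruck ergibt den Snap: s(t) = 0. Mit s(t) = 0 und Einsetzen von t = 2, finden wir s = 0.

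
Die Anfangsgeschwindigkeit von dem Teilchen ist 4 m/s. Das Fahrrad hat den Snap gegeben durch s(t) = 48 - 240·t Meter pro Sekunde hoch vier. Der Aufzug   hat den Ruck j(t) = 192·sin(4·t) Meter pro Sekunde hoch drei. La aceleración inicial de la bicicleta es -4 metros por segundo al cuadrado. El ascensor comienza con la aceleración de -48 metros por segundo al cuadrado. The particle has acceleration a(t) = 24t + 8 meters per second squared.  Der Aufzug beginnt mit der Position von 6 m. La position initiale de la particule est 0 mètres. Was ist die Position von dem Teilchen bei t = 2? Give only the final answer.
Die Antwort ist 56.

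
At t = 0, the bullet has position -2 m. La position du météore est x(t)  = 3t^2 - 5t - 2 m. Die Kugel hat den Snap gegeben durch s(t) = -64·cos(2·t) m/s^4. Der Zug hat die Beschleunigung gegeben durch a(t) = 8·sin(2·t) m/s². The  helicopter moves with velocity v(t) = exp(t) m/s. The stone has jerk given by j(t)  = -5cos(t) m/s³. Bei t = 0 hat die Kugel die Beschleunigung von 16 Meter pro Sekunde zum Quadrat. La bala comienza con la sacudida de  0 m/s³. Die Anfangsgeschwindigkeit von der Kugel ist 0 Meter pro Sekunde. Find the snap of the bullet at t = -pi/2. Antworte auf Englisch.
From the given snap equation s(t) = -64·cos(2·t), we substitute t = -pi/2 to get s = 64.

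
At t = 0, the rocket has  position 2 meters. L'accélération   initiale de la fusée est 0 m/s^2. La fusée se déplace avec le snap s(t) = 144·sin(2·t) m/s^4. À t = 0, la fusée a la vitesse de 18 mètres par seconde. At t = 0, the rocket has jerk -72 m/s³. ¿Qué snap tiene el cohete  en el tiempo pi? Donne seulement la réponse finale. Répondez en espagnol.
s(pi) = 0.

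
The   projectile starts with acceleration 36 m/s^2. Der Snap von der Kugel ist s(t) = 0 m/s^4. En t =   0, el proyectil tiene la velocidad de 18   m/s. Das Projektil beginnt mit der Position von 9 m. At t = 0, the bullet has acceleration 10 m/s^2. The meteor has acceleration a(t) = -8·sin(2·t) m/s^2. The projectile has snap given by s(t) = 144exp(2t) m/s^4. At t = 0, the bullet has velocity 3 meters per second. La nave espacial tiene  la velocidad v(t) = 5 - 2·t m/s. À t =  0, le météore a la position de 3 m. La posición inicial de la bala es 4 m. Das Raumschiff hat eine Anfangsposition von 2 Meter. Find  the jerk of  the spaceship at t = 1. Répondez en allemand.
Wir müssen unsere Gleichung für die Geschwindigkeit v(t) = 5 - 2·t 2-mal ableiten. Durch Ableiten von der Geschwindigkeit erhalten wir die Beschleunigung: a(t) = -2. Mit d/dt von a(t) finden wir j(t) = 0. Wir haben den Ruck j(t) = 0. Durch Einsetzen von t = 1: j(1) = 0.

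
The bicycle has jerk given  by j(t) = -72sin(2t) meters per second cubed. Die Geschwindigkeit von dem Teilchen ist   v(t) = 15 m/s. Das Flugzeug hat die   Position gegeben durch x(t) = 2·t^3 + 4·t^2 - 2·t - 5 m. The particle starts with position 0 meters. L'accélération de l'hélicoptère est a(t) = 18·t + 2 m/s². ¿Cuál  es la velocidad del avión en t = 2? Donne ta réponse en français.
Nous devons dériver notre équation de la position x(t) = 2·t^3 + 4·t^2 - 2·t - 5 1 fois. En dérivant la position, nous obtenons la vitesse: v(t) = 6·t^2 + 8·t - 2. De l'équation de la vitesse v(t) = 6·t^2 + 8·t - 2, nous substituons t = 2 pour obtenir v = 38.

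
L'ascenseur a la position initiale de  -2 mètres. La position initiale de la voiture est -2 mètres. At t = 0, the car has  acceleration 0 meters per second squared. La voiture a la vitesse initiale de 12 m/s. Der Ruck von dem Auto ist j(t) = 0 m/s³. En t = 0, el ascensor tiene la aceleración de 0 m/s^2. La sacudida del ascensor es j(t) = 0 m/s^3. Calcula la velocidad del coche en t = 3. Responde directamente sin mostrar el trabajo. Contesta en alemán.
Die Antwort ist 12.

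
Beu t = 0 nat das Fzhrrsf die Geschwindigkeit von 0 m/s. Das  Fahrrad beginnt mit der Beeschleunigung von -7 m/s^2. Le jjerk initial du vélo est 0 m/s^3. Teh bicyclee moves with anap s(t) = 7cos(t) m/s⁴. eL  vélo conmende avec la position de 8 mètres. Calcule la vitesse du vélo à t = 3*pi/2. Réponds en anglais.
To solve this, we need to take 3 integrals of our snap equation s(t) = 7·cos(t). The integral of snap, with j(0) = 0, gives jerk: j(t) = 7·sin(t). Integrating jerk and using the initial condition a(0) = -7, we get a(t) = -7·cos(t). The antiderivative of acceleration is velocity. Using v(0) = 0, we get v(t) = -7·sin(t). Using v(t) = -7·sin(t) and substituting t = 3*pi/2, we find v = 7.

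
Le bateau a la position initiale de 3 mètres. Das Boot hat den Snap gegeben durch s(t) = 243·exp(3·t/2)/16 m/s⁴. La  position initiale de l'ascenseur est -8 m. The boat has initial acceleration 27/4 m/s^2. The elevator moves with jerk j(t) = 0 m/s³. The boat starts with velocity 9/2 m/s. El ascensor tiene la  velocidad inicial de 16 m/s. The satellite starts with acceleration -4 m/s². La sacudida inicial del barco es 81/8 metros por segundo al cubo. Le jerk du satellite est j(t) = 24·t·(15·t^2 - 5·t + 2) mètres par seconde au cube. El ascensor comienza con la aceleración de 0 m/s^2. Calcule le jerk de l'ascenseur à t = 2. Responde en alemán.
Wir haben den Ruck j(t) = 0. Durch Einsetzen von t = 2: j(2) = 0.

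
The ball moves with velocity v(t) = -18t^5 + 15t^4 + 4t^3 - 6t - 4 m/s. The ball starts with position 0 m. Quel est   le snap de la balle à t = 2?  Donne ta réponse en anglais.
To solve this, we need to take 3 derivatives of our velocity equation v(t) = -18·t^5 + 15·t^4 + 4·t^3 - 6·t - 4. The derivative of velocity gives acceleration: a(t) = -90·t^4 + 60·t^3 + 12·t^2 - 6. Taking d/dt of a(t), we find j(t) = -360·t^3 + 180·t^2 + 24·t. Differentiating jerk, we get snap: s(t) = -1080·t^2 + 360·t + 24. We have snap s(t) = -1080·t^2 + 360·t + 24. Substituting t = 2: s(2) = -3576.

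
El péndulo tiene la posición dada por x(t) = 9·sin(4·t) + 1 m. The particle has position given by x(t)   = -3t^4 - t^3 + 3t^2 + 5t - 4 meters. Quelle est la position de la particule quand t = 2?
Nous avons la position x(t) = -3·t^4 - t^3 + 3·t^2 + 5·t - 4. En substituant t = 2: x(2) = -38.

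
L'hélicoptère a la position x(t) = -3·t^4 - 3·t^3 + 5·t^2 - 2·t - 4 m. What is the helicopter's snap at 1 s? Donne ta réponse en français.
En partant de la position x(t) = -3·t^4 - 3·t^3 + 5·t^2 - 2·t - 4, nous prenons 4 dérivées. En prenant d/dt de x(t), nous trouvons v(t) = -12·t^3 - 9·t^2 + 10·t - 2. En prenant d/dt de v(t), nous trouvons a(t) = -36·t^2 - 18·t + 10. La dérivée de l'accélération donne le jerk: j(t) = -72·t - 18. En prenant d/dt de j(t), nous trouvons s(t) = -72. En utilisant s(t) = -72 et en substituant t = 1, nous trouvons s = -72.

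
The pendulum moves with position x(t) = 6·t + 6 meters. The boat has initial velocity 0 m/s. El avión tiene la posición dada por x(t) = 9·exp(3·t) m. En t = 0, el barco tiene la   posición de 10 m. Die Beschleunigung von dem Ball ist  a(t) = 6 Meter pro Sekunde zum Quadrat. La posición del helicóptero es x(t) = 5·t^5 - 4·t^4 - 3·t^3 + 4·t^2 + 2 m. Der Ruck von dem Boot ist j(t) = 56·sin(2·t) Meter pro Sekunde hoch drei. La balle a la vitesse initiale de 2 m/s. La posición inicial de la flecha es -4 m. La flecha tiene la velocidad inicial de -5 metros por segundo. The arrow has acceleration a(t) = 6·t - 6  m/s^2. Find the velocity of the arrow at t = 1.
Starting from acceleration a(t) = 6·t - 6, we take 1 integral. Taking ∫a(t)dt and applying v(0) = -5, we find v(t) = 3·t^2 - 6·t - 5. We have velocity v(t) = 3·t^2 - 6·t - 5. Substituting t = 1: v(1) = -8.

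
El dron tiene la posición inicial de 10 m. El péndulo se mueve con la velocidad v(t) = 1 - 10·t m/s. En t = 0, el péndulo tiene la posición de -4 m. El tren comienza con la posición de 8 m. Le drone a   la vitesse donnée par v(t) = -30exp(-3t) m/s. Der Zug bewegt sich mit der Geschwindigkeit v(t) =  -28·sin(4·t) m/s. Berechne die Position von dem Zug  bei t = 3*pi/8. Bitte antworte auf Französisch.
Pour résoudre ceci, nous devons prendre 1 primitive de notre équation de la vitesse v(t) = -28·sin(4·t). La primitive de la vitesse, avec x(0) = 8, donne la position: x(t) = 7·cos(4·t) + 1. En utilisant x(t) = 7·cos(4·t) + 1 et en substituant t = 3*pi/8, nous trouvons x = 1.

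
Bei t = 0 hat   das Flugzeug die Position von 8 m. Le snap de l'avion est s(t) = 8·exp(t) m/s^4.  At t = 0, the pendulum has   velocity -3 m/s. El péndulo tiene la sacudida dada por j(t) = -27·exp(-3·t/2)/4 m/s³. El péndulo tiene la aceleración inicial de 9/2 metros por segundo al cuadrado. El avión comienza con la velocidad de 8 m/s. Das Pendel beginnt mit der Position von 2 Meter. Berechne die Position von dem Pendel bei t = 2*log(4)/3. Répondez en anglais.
We must find the antiderivative of our jerk equation j(t) = -27·exp(-3·t/2)/4 3 times. Taking ∫j(t)dt and applying a(0) = 9/2, we find a(t) = 9·exp(-3·t/2)/2. The integral of acceleration, with v(0) = -3, gives velocity: v(t) = -3·exp(-3·t/2). The antiderivative of velocity is position. Using x(0) = 2, we get x(t) = 2·exp(-3·t/2). Using x(t) = 2·exp(-3·t/2) and substituting t = 2*log(4)/3, we find x = 1/2.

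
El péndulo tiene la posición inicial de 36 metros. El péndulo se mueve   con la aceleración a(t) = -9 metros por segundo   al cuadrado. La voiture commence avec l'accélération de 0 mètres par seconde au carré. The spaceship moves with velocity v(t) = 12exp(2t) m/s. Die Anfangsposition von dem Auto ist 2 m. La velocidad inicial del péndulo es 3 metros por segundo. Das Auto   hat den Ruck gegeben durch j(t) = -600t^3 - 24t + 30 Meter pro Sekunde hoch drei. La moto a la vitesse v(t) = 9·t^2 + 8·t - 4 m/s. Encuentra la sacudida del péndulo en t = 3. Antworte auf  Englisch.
We must differentiate our acceleration equation a(t) = -9 1 time. Taking d/dt of a(t), we find j(t) = 0. We have jerk j(t) = 0. Substituting t = 3: j(3) = 0.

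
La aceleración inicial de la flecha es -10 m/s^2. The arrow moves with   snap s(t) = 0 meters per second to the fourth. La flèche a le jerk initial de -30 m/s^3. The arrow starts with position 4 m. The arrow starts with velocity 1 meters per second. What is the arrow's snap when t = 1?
From the given snap equation s(t) = 0, we substitute t = 1 to get s = 0.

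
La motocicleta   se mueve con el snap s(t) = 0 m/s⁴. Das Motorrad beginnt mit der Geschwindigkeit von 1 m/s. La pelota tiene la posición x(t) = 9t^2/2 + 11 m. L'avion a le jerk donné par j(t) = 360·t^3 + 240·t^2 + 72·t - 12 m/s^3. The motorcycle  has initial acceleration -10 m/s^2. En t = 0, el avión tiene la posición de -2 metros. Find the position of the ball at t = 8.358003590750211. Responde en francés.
De l'équation de la position x(t) = 9·t^2/2 + 11, nous substituons t = 8.358003590750211 pour obtenir x = 325.353008103470.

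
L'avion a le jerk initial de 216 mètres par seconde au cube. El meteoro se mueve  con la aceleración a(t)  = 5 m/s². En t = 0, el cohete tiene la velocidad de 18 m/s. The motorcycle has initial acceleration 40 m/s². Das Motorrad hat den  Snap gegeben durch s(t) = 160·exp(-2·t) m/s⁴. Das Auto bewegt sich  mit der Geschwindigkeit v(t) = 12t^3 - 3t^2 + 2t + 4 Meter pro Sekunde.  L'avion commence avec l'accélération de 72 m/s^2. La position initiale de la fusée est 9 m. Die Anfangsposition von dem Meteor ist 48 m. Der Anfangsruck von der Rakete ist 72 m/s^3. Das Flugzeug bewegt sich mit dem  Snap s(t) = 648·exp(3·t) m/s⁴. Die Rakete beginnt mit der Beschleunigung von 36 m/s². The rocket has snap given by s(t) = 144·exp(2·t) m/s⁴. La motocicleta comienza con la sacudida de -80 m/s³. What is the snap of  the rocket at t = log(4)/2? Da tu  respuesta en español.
Tenemos el snap s(t) = 144·exp(2·t). Sustituyendo t = log(4)/2: s(log(4)/2) = 576.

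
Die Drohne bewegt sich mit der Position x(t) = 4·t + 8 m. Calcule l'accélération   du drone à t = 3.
Nous devons dériver notre équation de la position x(t) = 4·t + 8 2 fois. La dérivée de la position donne la vitesse: v(t) = 4. La dérivée de la vitesse donne l'accélération: a(t) = 0. En utilisant a(t) = 0 et en substituant t = 3, nous trouvons a = 0.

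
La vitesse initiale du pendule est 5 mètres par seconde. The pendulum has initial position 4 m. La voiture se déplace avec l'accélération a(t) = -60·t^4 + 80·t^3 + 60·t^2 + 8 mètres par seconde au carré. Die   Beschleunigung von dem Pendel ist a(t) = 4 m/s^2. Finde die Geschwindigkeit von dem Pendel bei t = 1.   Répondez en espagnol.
Necesitamos integrar nuestra ecuación de la aceleración a(t) = 4 1 vez. La antiderivada de la aceleración es la velocidad. Usando v(0) = 5, obtenemos v(t) = 4·t + 5. Tenemos la velocidad v(t) = 4·t + 5. Sustituyendo t = 1: v(1) = 9.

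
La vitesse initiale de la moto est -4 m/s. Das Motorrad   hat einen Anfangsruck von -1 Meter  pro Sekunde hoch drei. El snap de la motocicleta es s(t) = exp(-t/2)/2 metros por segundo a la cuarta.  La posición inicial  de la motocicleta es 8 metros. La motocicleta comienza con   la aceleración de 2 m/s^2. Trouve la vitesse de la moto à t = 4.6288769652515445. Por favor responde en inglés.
Starting from snap s(t) = exp(-t/2)/2, we take 3 integrals. The antiderivative of snap, with j(0) = -1, gives jerk: j(t) = -exp(-t/2). The antiderivative of jerk is acceleration. Using a(0) = 2, we get a(t) = 2·exp(-t/2). The integral of acceleration is velocity. Using v(0) = -4, we get v(t) = -4·exp(-t/2). We have velocity v(t) = -4·exp(-t/2). Substituting t = 4.6288769652515445: v(4.6288769652515445) = -0.395286634015702.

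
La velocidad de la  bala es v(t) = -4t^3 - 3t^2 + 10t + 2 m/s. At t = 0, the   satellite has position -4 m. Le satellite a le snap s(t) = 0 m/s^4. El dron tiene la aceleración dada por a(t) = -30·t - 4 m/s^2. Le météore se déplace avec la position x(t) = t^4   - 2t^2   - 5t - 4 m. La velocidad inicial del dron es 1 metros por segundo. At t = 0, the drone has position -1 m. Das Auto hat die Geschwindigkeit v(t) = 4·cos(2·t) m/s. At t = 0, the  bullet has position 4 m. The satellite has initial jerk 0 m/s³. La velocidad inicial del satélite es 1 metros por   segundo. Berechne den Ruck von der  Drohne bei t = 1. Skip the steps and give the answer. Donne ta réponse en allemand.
Der Ruck bei t = 1 ist j = -30.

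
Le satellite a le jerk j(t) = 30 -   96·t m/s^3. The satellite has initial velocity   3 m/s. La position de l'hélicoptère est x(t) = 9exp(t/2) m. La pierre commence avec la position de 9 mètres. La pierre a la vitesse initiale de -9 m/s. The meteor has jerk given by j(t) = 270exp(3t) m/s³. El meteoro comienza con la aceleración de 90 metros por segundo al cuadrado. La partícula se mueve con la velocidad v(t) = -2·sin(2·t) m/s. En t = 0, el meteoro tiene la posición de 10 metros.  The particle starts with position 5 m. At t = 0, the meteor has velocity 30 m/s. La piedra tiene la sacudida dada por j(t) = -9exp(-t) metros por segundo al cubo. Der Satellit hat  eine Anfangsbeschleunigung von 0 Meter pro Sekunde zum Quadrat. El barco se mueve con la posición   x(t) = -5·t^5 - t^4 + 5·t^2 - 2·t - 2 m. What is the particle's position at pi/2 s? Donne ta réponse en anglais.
To solve this, we need to take 1 antiderivative of our velocity equation v(t) = -2·sin(2·t). Integrating velocity and using the initial condition x(0) = 5, we get x(t) = cos(2·t) + 4. Using x(t) = cos(2·t) + 4 and substituting t = pi/2, we find x = 3.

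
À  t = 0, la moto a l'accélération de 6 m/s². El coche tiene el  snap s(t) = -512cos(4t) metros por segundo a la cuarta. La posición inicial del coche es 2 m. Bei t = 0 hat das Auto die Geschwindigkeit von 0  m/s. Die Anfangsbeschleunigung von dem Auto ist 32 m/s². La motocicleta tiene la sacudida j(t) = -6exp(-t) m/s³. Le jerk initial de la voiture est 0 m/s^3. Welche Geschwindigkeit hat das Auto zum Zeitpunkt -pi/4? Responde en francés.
Nous devons trouver la primitive de notre équation du snap s(t) = -512·cos(4·t) 3 fois. En prenant ∫s(t)dt et en appliquant j(0) = 0, nous trouvons j(t) = -128·sin(4·t). L'intégrale du jerk, avec a(0) = 32, donne l'accélération: a(t) = 32·cos(4·t). En prenant ∫a(t)dt et en appliquant v(0) = 0, nous trouvons v(t) = 8·sin(4·t). De l'équation de la vitesse v(t) = 8·sin(4·t), nous substituons t = -pi/4 pour obtenir v = 0.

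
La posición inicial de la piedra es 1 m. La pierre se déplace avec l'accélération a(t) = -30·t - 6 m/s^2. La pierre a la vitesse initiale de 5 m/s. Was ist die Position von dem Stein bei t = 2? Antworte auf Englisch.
We must find the integral of our acceleration equation a(t) = -30·t - 6 2 times. Integrating acceleration and using the initial condition v(0) = 5, we get v(t) = -15·t^2 - 6·t + 5. The integral of velocity, with x(0) = 1, gives position: x(t) = -5·t^3 - 3·t^2 + 5·t + 1. From the given position equation x(t) = -5·t^3 - 3·t^2 + 5·t + 1, we substitute t = 2 to get x = -41.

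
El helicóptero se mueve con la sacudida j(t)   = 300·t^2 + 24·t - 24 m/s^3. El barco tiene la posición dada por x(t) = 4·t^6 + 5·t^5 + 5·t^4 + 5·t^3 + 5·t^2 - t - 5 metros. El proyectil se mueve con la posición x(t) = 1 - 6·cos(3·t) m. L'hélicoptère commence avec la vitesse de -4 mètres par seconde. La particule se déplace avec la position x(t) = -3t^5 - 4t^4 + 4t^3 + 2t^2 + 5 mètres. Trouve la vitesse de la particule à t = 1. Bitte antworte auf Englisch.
We must differentiate our position equation x(t) = -3·t^5 - 4·t^4 + 4·t^3 + 2·t^2 + 5 1 time. The derivative of position gives velocity: v(t) = -15·t^4 - 16·t^3 + 12·t^2 + 4·t. We have velocity v(t) = -15·t^4 - 16·t^3 + 12·t^2 + 4·t. Substituting t = 1: v(1) = -15.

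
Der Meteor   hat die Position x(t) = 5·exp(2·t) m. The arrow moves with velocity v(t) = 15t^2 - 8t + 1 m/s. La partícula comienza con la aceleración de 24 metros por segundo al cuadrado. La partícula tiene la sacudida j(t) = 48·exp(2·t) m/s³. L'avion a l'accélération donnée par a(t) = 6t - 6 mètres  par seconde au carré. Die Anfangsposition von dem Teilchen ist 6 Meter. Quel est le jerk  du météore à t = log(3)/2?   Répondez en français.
Pour résoudre ceci, nous devons prendre 3 dérivées de notre équation de la position x(t) = 5·exp(2·t). En dérivant la position, nous obtenons la vitesse: v(t) = 10·exp(2·t). En prenant d/dt de v(t), nous trouvons a(t) = 20·exp(2·t). La dérivée de l'accélération donne le jerk: j(t) = 40·exp(2·t). En utilisant j(t) = 40·exp(2·t) et en substituant t = log(3)/2, nous trouvons j = 120.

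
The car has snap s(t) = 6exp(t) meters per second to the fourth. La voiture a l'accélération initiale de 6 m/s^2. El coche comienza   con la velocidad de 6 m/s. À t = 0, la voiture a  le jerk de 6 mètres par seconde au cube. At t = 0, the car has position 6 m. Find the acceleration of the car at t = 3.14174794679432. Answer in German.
Wir müssen unsere Gleichung für den Snap s(t) = 6·exp(t) 2-mal integrieren. Durch Integration von dem Snap und Verwendung der Anfangsbedingung j(0) = 6, erhalten wir j(t) = 6·exp(t). Die Stammfunktion von dem Ruck ist die Beschleunigung. Mit a(0) = 6 erhalten wir a(t) = 6·exp(t). Aus der Gleichung für die Beschleunigung a(t) = 6·exp(t), setzen wir t = 3.14174794679432 ein und erhalten a = 138.865719024827.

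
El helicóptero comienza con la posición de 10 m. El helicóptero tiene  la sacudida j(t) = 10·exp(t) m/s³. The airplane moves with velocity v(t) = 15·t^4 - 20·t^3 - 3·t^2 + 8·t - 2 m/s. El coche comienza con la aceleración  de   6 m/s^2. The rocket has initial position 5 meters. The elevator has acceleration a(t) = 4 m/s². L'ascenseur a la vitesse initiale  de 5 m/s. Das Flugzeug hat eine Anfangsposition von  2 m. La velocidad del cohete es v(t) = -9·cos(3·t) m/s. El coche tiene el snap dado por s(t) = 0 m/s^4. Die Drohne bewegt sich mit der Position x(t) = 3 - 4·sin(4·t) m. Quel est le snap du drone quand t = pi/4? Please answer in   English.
To solve this, we need to take 4 derivatives of our position equation x(t) = 3 - 4·sin(4·t). Differentiating position, we get velocity: v(t) = -16·cos(4·t). Taking d/dt of v(t), we find a(t) = 64·sin(4·t). The derivative of acceleration gives jerk: j(t) = 256·cos(4·t). Differentiating jerk, we get snap: s(t) = -1024·sin(4·t). From the given snap equation s(t) = -1024·sin(4·t), we substitute t = pi/4 to get s = 0.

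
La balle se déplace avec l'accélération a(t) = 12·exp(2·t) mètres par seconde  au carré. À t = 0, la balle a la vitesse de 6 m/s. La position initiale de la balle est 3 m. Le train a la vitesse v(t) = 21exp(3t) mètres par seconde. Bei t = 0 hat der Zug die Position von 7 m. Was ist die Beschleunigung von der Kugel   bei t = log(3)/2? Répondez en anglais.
Using a(t) = 12·exp(2·t) and substituting t = log(3)/2, we find a = 36.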